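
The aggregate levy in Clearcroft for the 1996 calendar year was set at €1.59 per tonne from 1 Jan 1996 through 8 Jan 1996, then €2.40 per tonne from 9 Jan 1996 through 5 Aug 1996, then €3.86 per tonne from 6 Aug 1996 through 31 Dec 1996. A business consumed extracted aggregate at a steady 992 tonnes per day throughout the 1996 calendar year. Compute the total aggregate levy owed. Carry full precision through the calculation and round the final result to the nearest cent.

€1079296.00

1 Jan – 8 Jan 1996: 8 days × 992 tonnes/day = 7,936 tonnes at €1.59/tonne → €12618.24
9 Jan – 5 Aug 1996: 210 days × 992 tonnes/day = 208,320 tonnes at €2.40/tonne → €499968.00
6 Aug – 31 Dec 1996: 148 days × 992 tonnes/day = 146,816 tonnes at €3.86/tonne → €566709.76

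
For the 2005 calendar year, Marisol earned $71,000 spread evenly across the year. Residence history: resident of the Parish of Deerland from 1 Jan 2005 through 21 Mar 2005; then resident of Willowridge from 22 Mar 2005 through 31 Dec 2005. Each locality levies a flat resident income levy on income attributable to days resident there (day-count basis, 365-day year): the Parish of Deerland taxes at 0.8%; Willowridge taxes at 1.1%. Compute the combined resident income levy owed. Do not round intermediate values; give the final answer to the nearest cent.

$734.32

The Parish of Deerland, 1 Jan – 21 Mar 2005: 80 days → $71,000 × 0.8% × 80/365 = $124.4932
Willowridge, 22 Mar – 31 Dec 2005: 285 days → $71,000 × 1.1% × 285/365 = $609.8219
Total = $734.3151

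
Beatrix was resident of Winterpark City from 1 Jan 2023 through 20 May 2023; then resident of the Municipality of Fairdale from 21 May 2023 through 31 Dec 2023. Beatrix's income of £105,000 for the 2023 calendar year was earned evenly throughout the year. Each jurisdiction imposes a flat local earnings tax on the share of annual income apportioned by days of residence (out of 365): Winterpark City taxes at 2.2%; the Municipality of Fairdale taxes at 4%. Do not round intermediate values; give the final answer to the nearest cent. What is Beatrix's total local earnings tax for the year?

£3,475.07

Winterpark City, 1 Jan – 20 May 2023: 140 days → £105,000 × 2.2% × 140/365 = £886.0274
The Municipality of Fairdale, 21 May – 31 Dec 2023: 225 days → £105,000 × 4% × 225/365 = £2,589.0411
Total = £3,475.0685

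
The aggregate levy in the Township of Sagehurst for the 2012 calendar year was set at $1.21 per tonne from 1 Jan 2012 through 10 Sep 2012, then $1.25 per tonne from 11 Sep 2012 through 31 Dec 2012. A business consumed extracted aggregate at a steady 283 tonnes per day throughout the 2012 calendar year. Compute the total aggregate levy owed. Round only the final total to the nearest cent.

1 Jan – 10 Sep 2012: 254 days × 283 tonnes/day = 71,882 tonnes at $1.21/tonne → $86,977.22
11 Sep – 31 Dec 2012: 112 days × 283 tonnes/day = 31,696 tonnes at $1.25/tonne → $39,620.00

$126,597.22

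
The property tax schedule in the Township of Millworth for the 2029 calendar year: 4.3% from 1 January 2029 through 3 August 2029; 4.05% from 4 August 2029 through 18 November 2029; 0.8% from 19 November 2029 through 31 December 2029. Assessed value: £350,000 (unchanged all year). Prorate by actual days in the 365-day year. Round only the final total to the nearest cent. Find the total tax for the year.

£13,350.34

1 January – 3 August 2029: 215 days at 4.3% → £350,000 × 4.3% × 215/365 = £8,865.0685
4 August – 18 November 2029: 107 days at 4.05% → £350,000 × 4.05% × 107/365 = £4,155.4110
19 November – 31 December 2029: 43 days at 0.8% → £350,000 × 0.8% × 43/365 = £329.8630
Total = £13,350.3425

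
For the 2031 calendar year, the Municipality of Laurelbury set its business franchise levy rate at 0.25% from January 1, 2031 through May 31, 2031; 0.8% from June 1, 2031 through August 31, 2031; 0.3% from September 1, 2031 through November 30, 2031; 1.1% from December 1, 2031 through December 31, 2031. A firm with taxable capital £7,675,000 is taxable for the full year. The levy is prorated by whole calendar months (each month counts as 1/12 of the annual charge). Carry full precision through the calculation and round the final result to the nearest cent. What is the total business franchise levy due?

January 1 – May 31, 2031: 5 months at 0.25% → £7,675,000 × 0.25% × 5/12 = £7,994.7917
June 1 – August 31, 2031: 3 months at 0.8% → £7,675,000 × 0.8% × 3/12 = £15,350.0000
September 1 – November 30, 2031: 3 months at 0.3% → £7,675,000 × 0.3% × 3/12 = £5,756.2500
December 1 – December 31, 2031: 1 month at 1.1% → £7,675,000 × 1.1% × 1/12 = £7,035.4167
Total = £36,136.4583

£36,136.46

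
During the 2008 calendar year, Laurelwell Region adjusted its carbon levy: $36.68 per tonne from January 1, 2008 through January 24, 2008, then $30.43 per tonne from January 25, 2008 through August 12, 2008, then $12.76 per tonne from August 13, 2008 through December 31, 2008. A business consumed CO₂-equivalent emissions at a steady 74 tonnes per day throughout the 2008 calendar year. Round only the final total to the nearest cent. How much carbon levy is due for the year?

$650,897.34

January 1 – January 24, 2008: 24 days × 74 tonnes/day = 1,776 tonnes at $36.68/tonne → $65,143.68
January 25 – August 12, 2008: 201 days × 74 tonnes/day = 14,874 tonnes at $30.43/tonne → $452,615.82
August 13 – December 31, 2008: 141 days × 74 tonnes/day = 10,434 tonnes at $12.76/tonne → $133,137.84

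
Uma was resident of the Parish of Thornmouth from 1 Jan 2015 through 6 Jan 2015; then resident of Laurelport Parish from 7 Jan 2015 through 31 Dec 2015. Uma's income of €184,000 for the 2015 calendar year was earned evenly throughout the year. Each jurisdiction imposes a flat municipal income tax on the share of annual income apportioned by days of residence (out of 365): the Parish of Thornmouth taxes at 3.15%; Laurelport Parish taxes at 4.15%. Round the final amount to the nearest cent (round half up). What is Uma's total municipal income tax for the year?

The Parish of Thornmouth, 1 Jan – 6 Jan 2015: 6 days → €184,000 × 3.15% × 6/365 = €95.2767
Laurelport Parish, 7 Jan – 31 Dec 2015: 359 days → €184,000 × 4.15% × 359/365 = €7,510.4767
Total = €7,605.7534

€7,605.75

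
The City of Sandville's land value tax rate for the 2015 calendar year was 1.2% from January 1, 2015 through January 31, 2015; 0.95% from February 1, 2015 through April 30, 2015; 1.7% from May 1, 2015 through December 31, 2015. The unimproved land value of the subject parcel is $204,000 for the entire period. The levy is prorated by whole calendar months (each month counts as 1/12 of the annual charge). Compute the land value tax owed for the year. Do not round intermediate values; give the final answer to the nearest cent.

January 1 – January 31, 2015: 1 month at 1.2% → $204,000 × 1.2% × 1/12 = $204.0000
February 1 – April 30, 2015: 3 months at 0.95% → $204,000 × 0.95% × 3/12 = $484.5000
May 1 – December 31, 2015: 8 months at 1.7% → $204,000 × 1.7% × 8/12 = $2,312.0000
Total = $3,000.5000

$3,000.50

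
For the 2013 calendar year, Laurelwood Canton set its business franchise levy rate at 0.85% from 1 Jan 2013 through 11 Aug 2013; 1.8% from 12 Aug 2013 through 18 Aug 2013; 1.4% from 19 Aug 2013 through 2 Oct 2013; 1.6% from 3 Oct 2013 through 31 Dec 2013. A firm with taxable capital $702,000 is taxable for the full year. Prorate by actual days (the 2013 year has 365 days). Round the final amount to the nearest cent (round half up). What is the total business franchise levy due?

$7,869.13

1 Jan – 11 Aug 2013: 223 days at 0.85% → $702,000 × 0.85% × 223/365 = $3,645.5918
12 Aug – 18 Aug 2013: 7 days at 1.8% → $702,000 × 1.8% × 7/365 = $242.3342
19 Aug – 2 Oct 2013: 45 days at 1.4% → $702,000 × 1.4% × 45/365 = $1,211.6712
3 Oct – 31 Dec 2013: 90 days at 1.6% → $702,000 × 1.6% × 90/365 = $2,769.5342
Total = $7,869.1315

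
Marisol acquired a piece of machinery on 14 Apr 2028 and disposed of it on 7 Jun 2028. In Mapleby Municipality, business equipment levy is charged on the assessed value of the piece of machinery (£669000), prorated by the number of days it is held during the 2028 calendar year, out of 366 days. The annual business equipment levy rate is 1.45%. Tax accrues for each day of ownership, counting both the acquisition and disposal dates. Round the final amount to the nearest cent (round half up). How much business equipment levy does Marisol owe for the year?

£1457.73

Days held (14 Apr – 7 Jun 2028): 55 out of 366
Tax = £669000 × 1.45% × 55/366 = £1457.7254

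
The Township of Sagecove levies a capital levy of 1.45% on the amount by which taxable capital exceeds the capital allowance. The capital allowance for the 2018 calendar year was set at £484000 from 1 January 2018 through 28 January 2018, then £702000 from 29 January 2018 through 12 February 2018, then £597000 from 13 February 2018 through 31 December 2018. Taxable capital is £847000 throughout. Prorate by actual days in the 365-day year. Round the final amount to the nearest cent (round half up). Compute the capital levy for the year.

£3688.12

1 January – 28 January 2018: 28 days, exemption £484000 → (£847000 − £484000) × 1.45% × 28/365 = £403.7753
29 January – 12 February 2018: 15 days, exemption £702000 → (£847000 − £702000) × 1.45% × 15/365 = £86.4041
13 February – 31 December 2018: 322 days, exemption £597000 → (£847000 − £597000) × 1.45% × 322/365 = £3197.9452
Total = £3688.1247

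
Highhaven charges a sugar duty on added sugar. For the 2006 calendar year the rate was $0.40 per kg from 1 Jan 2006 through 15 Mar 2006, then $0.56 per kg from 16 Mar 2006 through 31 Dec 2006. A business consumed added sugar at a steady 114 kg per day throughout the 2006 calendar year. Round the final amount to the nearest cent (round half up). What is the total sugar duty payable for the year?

1 Jan – 15 Mar 2006: 74 days × 114 kg/day = 8,436 kg at $0.40/kg → $3,374.40
16 Mar – 31 Dec 2006: 291 days × 114 kg/day = 33,174 kg at $0.56/kg → $18,577.44

$21,951.84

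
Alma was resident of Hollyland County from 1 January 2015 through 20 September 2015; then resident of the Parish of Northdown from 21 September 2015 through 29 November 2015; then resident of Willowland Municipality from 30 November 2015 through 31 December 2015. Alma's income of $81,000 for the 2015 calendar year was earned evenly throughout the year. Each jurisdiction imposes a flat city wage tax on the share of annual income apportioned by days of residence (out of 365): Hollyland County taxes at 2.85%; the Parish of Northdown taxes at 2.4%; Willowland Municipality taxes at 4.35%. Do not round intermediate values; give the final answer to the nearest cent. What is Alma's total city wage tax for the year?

Hollyland County, 1 January – 20 September 2015: 263 days → $81,000 × 2.85% × 263/365 = $1,663.3849
The Parish of Northdown, 21 September – 29 November 2015: 70 days → $81,000 × 2.4% × 70/365 = $372.8219
Willowland Municipality, 30 November – 31 December 2015: 32 days → $81,000 × 4.35% × 32/365 = $308.9096
Total = $2,345.1164

$2,345.12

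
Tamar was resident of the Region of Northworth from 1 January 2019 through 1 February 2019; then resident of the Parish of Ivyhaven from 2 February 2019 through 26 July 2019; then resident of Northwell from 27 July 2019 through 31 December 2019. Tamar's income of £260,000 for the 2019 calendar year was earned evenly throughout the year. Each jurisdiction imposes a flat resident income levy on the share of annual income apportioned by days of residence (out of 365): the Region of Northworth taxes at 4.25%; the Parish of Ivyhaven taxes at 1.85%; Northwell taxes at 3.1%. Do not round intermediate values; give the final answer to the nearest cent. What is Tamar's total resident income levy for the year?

The Region of Northworth, 1 January – 1 February 2019: 32 days → £260,000 × 4.25% × 32/365 = £968.7671
The Parish of Ivyhaven, 2 February – 26 July 2019: 175 days → £260,000 × 1.85% × 175/365 = £2,306.1644
Northwell, 27 July – 31 December 2019: 158 days → £260,000 × 3.1% × 158/365 = £3,488.9863
Total = £6,763.9178

£6,763.92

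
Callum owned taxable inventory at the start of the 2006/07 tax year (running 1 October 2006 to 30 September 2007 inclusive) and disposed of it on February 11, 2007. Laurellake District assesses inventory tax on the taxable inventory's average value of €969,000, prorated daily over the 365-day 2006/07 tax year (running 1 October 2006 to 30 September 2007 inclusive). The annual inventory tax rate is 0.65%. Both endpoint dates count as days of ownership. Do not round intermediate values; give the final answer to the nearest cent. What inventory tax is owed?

€2,312.33

Days held (October 1, 2006 – February 11, 2007): 134 out of 365
Tax = €969,000 × 0.65% × 134/365 = €2,312.3260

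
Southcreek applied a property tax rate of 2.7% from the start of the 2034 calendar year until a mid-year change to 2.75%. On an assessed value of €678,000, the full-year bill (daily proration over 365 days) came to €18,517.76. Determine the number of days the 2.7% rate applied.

Let d = days at the first rate; then 365 − d days at the second rate.
€678,000 × [2.7%·d + 2.75%·(365−d)] / 365 = €18,517.76
Solving gives d = 137, so the new rate took effect on 18 May 2034.

137 days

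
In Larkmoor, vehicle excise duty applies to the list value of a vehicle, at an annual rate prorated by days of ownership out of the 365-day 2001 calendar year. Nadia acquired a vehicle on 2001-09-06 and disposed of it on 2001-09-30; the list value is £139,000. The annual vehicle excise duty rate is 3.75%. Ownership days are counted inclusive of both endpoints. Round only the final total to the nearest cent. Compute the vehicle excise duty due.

Days held (2001-09-06 to 2001-09-30): 25 out of 365
Tax = £139,000 × 3.75% × 25/365 = £357.0205

£357.02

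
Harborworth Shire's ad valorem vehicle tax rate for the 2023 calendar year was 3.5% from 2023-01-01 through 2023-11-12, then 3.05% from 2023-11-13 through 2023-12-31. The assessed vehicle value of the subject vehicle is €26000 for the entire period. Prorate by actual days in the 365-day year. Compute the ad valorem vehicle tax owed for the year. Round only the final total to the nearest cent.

€894.29

2023-01-01 to 2023-11-12: 316 days at 3.5% → €26000 × 3.5% × 316/365 = €787.8356
2023-11-13 to 2023-12-31: 49 days at 3.05% → €26000 × 3.05% × 49/365 = €106.4575
Total = €894.2932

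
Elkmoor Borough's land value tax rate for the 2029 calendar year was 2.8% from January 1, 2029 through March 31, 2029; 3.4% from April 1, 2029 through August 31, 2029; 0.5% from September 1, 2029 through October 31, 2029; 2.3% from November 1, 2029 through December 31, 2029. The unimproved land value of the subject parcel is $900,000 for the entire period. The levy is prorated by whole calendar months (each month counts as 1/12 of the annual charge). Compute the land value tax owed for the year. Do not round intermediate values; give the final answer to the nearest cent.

$23,250.00

January 1 – March 31, 2029: 3 months at 2.8% → $900,000 × 2.8% × 3/12 = $6,300.0000
April 1 – August 31, 2029: 5 months at 3.4% → $900,000 × 3.4% × 5/12 = $12,750.0000
September 1 – October 31, 2029: 2 months at 0.5% → $900,000 × 0.5% × 2/12 = $750.0000
November 1 – December 31, 2029: 2 months at 2.3% → $900,000 × 2.3% × 2/12 = $3,450.0000
Total = $23,250.0000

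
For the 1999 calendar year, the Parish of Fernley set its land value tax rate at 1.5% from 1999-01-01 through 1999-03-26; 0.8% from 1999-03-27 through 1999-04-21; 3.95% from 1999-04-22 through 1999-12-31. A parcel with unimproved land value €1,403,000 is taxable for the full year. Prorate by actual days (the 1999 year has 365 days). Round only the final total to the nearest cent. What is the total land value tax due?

€44,265.61

1999-01-01 to 1999-03-26: 85 days at 1.5% → €1,403,000 × 1.5% × 85/365 = €4,900.8904
1999-03-27 to 1999-04-21: 26 days at 0.8% → €1,403,000 × 0.8% × 26/365 = €799.5178
1999-04-22 to 1999-12-31: 254 days at 3.95% → €1,403,000 × 3.95% × 254/365 = €38,565.2027
Total = €44,265.6110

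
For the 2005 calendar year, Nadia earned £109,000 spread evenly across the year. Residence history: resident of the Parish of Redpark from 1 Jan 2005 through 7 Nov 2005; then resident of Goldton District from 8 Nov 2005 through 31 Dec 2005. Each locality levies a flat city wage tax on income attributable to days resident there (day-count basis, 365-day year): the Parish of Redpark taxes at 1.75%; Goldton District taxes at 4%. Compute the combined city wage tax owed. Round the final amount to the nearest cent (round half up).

The Parish of Redpark, 1 Jan – 7 Nov 2005: 311 days → £109,000 × 1.75% × 311/365 = £1,625.2945
Goldton District, 8 Nov – 31 Dec 2005: 54 days → £109,000 × 4% × 54/365 = £645.0411
Total = £2,270.3356

£2,270.34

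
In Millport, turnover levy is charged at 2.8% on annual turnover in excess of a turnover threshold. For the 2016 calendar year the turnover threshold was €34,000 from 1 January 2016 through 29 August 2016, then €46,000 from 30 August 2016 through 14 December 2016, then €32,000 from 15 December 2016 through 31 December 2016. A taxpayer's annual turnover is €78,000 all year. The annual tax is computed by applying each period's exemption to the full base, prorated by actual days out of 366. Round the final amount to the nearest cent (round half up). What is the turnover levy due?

€1,136.37

1 January – 29 August 2016: 242 days, exemption €34,000 → (€78,000 − €34,000) × 2.8% × 242/366 = €814.6011
30 August – 14 December 2016: 107 days, exemption €46,000 → (€78,000 − €46,000) × 2.8% × 107/366 = €261.9454
15 December – 31 December 2016: 17 days, exemption €32,000 → (€78,000 − €32,000) × 2.8% × 17/366 = €59.8251
Total = €1,136.3716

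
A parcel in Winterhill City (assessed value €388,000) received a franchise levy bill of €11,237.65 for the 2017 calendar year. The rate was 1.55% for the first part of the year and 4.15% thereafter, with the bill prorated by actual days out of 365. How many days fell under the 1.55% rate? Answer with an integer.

176 days

Let d = days at the first rate; then 365 − d days at the second rate.
€388,000 × [1.55%·d + 4.15%·(365−d)] / 365 = €11,237.65
Solving gives d = 176, so the new rate took effect on 26 Jun 2017.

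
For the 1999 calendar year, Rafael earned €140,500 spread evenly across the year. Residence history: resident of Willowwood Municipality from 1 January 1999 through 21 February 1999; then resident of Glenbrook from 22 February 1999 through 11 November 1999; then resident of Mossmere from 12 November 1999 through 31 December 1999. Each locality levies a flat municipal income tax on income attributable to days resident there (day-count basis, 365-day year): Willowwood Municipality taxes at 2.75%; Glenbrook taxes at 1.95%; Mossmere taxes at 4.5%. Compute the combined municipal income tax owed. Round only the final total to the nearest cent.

€3,390.67

Willowwood Municipality, 1 January – 21 February 1999: 52 days → €140,500 × 2.75% × 52/365 = €550.4521
Glenbrook, 22 February – 11 November 1999: 263 days → €140,500 × 1.95% × 263/365 = €1,974.1212
Mossmere, 12 November – 31 December 1999: 50 days → €140,500 × 4.5% × 50/365 = €866.0959
Total = €3,390.6692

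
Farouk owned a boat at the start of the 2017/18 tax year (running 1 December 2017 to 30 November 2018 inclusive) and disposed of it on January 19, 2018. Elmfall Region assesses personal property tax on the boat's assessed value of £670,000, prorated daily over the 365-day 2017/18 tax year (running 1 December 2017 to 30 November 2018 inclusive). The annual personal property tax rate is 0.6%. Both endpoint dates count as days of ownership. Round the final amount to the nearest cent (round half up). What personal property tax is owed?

£550.68

Days held (December 1, 2017 – January 19, 2018): 50 out of 365
Tax = £670,000 × 0.6% × 50/365 = £550.6849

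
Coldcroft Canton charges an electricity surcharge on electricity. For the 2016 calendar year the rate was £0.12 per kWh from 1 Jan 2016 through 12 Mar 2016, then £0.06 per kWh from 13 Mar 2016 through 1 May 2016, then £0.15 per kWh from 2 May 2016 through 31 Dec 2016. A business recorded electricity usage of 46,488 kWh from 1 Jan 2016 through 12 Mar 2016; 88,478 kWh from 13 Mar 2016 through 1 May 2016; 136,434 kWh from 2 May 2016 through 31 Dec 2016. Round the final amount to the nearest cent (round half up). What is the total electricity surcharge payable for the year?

£31352.34

1 Jan – 12 Mar 2016: 46,488 kWh at £0.12/kWh → £5578.56
13 Mar – 1 May 2016: 88,478 kWh at £0.06/kWh → £5308.68
2 May – 31 Dec 2016: 136,434 kWh at £0.15/kWh → £20465.10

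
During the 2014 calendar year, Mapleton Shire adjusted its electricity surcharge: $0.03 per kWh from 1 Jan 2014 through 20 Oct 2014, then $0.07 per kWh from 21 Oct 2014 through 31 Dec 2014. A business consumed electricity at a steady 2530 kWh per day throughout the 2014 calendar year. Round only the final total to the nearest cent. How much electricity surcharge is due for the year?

1 Jan – 20 Oct 2014: 293 days × 2530 kWh/day = 741,290 kWh at $0.03/kWh → $22,238.70
21 Oct – 31 Dec 2014: 72 days × 2530 kWh/day = 182,160 kWh at $0.07/kWh → $12,751.20

$34,989.90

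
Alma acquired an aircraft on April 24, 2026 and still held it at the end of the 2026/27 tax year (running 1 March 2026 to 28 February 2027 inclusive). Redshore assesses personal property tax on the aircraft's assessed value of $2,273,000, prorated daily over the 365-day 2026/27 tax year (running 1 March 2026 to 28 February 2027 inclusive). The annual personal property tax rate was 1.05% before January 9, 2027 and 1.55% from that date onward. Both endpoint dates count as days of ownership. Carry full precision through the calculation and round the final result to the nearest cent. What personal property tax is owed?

$21,923.55

April 24, 2026 – January 8, 2027: 260 days at 1.05% → $2,273,000 × 1.05% × 260/365 = $17,000.7945
January 9 – February 28, 2027: 51 days at 1.55% → $2,273,000 × 1.55% × 51/365 = $4,922.7575
Total = $21,923.5521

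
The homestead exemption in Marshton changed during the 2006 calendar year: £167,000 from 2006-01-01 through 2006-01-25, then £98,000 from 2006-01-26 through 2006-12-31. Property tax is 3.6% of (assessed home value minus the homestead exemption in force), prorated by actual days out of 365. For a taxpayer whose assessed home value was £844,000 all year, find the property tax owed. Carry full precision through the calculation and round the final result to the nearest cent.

2006-01-01 to 2006-01-25: 25 days, exemption £167,000 → (£844,000 − £167,000) × 3.6% × 25/365 = £1,669.3151
2006-01-26 to 2006-12-31: 340 days, exemption £98,000 → (£844,000 − £98,000) × 3.6% × 340/365 = £25,016.5479
Total = £26,685.8630

£26,685.86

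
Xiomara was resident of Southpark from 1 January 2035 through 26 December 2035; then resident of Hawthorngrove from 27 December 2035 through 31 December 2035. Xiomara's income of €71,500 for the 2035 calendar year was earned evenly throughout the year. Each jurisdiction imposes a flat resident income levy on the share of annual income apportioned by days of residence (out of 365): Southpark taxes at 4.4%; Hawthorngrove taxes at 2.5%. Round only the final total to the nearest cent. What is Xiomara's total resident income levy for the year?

Southpark, 1 January – 26 December 2035: 360 days → €71,500 × 4.4% × 360/365 = €3,102.9041
Hawthorngrove, 27 December – 31 December 2035: 5 days → €71,500 × 2.5% × 5/365 = €24.4863
Total = €3,127.3904

€3,127.39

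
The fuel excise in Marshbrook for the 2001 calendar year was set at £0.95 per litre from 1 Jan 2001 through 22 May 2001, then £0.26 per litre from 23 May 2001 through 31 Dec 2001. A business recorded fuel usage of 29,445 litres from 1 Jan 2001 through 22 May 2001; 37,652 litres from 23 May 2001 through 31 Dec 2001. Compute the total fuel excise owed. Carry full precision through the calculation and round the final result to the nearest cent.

£37,762.27

1 Jan – 22 May 2001: 29,445 litres at £0.95/litre → £27,972.75
23 May – 31 Dec 2001: 37,652 litres at £0.26/litre → £9,789.52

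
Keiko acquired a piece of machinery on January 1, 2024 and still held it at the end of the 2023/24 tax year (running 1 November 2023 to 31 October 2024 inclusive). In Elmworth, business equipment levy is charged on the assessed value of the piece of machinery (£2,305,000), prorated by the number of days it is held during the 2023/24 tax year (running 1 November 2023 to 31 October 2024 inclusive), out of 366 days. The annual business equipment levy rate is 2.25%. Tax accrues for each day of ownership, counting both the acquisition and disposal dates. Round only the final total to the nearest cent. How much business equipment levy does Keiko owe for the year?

Days held (January 1 – October 31, 2024): 305 out of 366
Tax = £2,305,000 × 2.25% × 305/366 = £43,218.7500

£43,218.75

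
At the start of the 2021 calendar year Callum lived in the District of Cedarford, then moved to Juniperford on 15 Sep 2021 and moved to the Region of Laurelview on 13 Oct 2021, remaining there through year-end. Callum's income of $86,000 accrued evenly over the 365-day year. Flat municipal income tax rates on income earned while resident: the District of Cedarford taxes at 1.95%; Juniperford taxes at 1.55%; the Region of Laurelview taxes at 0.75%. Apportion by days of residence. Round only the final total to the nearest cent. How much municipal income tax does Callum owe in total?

The District of Cedarford, 1 Jan – 14 Sep 2021: 257 days → $86,000 × 1.95% × 257/365 = $1,180.7918
Juniperford, 15 Sep – 12 Oct 2021: 28 days → $86,000 × 1.55% × 28/365 = $102.2575
The Region of Laurelview, 13 Oct – 31 Dec 2021: 80 days → $86,000 × 0.75% × 80/365 = $141.3699
Total = $1,424.4192

$1,424.42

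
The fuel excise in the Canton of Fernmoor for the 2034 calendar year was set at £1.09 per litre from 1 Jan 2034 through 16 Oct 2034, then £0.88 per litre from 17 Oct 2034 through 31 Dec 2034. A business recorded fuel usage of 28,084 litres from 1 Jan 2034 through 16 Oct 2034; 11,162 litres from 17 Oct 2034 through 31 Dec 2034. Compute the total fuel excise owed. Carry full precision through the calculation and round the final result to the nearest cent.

1 Jan – 16 Oct 2034: 28,084 litres at £1.09/litre → £30,611.56
17 Oct – 31 Dec 2034: 11,162 litres at £0.88/litre → £9,822.56

£40,434.12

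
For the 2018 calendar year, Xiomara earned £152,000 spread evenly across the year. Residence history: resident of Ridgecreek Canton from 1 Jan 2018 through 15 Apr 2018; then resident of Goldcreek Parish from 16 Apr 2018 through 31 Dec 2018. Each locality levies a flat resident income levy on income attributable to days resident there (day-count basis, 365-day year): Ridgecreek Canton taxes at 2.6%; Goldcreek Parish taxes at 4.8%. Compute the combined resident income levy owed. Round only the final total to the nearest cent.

£6,334.03

Ridgecreek Canton, 1 Jan – 15 Apr 2018: 105 days → £152,000 × 2.6% × 105/365 = £1,136.8767
Goldcreek Parish, 16 Apr – 31 Dec 2018: 260 days → £152,000 × 4.8% × 260/365 = £5,197.1507
Total = £6,334.0274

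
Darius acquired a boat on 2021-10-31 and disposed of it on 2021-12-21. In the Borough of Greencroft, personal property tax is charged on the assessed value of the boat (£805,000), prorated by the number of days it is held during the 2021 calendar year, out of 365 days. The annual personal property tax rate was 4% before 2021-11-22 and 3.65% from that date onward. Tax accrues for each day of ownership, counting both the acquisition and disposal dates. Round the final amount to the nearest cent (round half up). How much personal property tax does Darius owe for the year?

£4,355.82

2021-10-31 to 2021-11-21: 22 days at 4% → £805,000 × 4% × 22/365 = £1,940.8219
2021-11-22 to 2021-12-21: 30 days at 3.65% → £805,000 × 3.65% × 30/365 = £2,415.0000
Total = £4,355.8219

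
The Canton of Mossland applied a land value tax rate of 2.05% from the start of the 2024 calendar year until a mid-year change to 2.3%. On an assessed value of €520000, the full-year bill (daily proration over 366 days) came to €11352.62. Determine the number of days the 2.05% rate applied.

Let d = days at the first rate; then 366 − d days at the second rate.
€520000 × [2.05%·d + 2.3%·(366−d)] / 366 = €11352.62
Solving gives d = 171, so the new rate took effect on 20 June 2024.

171 days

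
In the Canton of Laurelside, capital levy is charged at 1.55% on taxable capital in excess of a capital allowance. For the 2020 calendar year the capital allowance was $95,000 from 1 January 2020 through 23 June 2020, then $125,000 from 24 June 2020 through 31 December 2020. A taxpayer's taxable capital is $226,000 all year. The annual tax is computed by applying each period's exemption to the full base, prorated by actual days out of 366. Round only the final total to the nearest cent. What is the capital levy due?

1 January – 23 June 2020: 175 days, exemption $95,000 → ($226,000 − $95,000) × 1.55% × 175/366 = $970.8675
24 June – 31 December 2020: 191 days, exemption $125,000 → ($226,000 − $125,000) × 1.55% × 191/366 = $816.9686
Total = $1,787.8361

$1,787.84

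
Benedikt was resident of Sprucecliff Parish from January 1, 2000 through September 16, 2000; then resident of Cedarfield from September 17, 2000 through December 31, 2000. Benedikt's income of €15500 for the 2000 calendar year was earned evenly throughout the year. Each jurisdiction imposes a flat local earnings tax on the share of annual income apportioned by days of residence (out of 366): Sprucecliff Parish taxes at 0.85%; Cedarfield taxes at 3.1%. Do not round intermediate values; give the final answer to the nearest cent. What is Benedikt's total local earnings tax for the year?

Sprucecliff Parish, January 1 – September 16, 2000: 260 days → €15500 × 0.85% × 260/366 = €93.5929
Cedarfield, September 17 – December 31, 2000: 106 days → €15500 × 3.1% × 106/366 = €139.1612
Total = €232.7541

€232.75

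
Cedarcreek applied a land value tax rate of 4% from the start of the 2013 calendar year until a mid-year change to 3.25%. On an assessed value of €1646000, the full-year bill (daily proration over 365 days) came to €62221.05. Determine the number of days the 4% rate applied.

258 days

Let d = days at the first rate; then 365 − d days at the second rate.
€1646000 × [4%·d + 3.25%·(365−d)] / 365 = €62221.05
Solving gives d = 258, so the new rate took effect on 16 Sep 2013.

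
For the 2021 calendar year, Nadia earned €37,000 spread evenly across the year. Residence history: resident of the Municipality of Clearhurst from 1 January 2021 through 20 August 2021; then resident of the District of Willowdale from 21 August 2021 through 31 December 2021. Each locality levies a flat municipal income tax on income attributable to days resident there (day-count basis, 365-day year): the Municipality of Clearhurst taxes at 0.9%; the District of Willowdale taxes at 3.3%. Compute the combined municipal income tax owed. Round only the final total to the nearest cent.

The Municipality of Clearhurst, 1 January – 20 August 2021: 232 days → €37,000 × 0.9% × 232/365 = €211.6603
The District of Willowdale, 21 August – 31 December 2021: 133 days → €37,000 × 3.3% × 133/365 = €444.9123
Total = €656.5726

€656.57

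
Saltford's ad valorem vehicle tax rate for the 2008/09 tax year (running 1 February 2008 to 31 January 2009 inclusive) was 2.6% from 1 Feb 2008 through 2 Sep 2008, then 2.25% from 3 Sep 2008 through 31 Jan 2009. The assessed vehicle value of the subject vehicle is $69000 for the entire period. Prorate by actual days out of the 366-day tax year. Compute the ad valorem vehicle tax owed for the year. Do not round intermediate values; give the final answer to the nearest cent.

1 Feb – 2 Sep 2008: 215 days at 2.6% → $69000 × 2.6% × 215/366 = $1053.8525
3 Sep 2008 – 31 Jan 2009: 151 days at 2.25% → $69000 × 2.25% × 151/366 = $640.5123
Total = $1694.3648

$1694.36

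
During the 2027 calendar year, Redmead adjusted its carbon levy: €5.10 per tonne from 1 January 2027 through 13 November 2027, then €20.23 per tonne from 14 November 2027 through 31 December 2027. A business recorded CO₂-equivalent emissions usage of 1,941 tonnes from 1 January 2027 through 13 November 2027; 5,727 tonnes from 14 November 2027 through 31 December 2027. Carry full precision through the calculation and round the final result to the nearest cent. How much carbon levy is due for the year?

€125756.31

1 January – 13 November 2027: 1,941 tonnes at €5.10/tonne → €9899.10
14 November – 31 December 2027: 5,727 tonnes at €20.23/tonne → €115857.21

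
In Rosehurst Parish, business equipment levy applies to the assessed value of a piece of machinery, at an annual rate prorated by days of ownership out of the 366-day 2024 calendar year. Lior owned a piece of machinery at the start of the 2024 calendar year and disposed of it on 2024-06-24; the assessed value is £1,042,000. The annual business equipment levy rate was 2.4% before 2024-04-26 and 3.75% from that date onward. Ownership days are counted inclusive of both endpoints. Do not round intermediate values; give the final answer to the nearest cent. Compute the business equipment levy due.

£14,331.77

2024-01-01 to 2024-04-25: 116 days at 2.4% → £1,042,000 × 2.4% × 116/366 = £7,926.0328
2024-04-26 to 2024-06-24: 60 days at 3.75% → £1,042,000 × 3.75% × 60/366 = £6,405.7377
Total = £14,331.7705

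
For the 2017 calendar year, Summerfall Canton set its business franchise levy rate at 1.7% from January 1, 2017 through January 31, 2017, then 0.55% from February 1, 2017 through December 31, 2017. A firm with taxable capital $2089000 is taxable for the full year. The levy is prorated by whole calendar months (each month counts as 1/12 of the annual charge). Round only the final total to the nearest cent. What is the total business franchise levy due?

$13491.46

January 1 – January 31, 2017: 1 month at 1.7% → $2089000 × 1.7% × 1/12 = $2959.4167
February 1 – December 31, 2017: 11 months at 0.55% → $2089000 × 0.55% × 11/12 = $10532.0417
Total = $13491.4583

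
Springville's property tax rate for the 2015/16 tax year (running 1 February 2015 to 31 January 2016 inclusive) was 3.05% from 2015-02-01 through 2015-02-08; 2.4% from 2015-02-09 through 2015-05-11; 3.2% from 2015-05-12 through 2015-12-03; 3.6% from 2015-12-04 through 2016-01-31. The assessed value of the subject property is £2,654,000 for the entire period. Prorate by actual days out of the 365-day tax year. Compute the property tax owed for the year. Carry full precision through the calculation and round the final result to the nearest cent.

£81,205.13

2015-02-01 to 2015-02-08: 8 days at 3.05% → £2,654,000 × 3.05% × 8/365 = £1,774.1808
2015-02-09 to 2015-05-11: 92 days at 2.4% → £2,654,000 × 2.4% × 92/365 = £16,054.8822
2015-05-12 to 2015-12-03: 206 days at 3.2% → £2,654,000 × 3.2% × 206/365 = £47,931.9671
2015-12-04 to 2016-01-31: 59 days at 3.6% → £2,654,000 × 3.6% × 59/365 = £15,444.0986
Total = £81,205.1288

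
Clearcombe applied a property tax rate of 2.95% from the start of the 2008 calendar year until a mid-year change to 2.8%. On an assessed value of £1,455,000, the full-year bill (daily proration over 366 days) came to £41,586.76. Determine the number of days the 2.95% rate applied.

Let d = days at the first rate; then 366 − d days at the second rate.
£1,455,000 × [2.95%·d + 2.8%·(366−d)] / 366 = £41,586.76
Solving gives d = 142, so the new rate took effect on 22 May 2008.

142 days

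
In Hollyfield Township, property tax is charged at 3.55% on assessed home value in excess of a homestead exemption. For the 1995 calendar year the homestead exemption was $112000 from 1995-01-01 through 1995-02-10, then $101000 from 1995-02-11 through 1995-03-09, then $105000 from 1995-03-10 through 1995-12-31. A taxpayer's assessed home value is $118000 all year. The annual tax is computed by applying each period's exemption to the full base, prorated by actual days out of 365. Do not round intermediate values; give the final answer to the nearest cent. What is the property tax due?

1995-01-01 to 1995-02-10: 41 days, exemption $112000 → ($118000 − $112000) × 3.55% × 41/365 = $23.9260
1995-02-11 to 1995-03-09: 27 days, exemption $101000 → ($118000 − $101000) × 3.55% × 27/365 = $44.6425
1995-03-10 to 1995-12-31: 297 days, exemption $105000 → ($118000 − $105000) × 3.55% × 297/365 = $375.5219
Total = $444.0904

$444.09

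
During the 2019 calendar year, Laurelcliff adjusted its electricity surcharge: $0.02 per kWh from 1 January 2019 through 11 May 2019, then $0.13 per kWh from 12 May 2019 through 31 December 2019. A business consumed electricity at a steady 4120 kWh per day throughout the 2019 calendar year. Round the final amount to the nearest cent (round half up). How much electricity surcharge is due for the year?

$136124.80

1 January – 11 May 2019: 131 days × 4120 kWh/day = 539,720 kWh at $0.02/kWh → $10794.40
12 May – 31 December 2019: 234 days × 4120 kWh/day = 964,080 kWh at $0.13/kWh → $125330.40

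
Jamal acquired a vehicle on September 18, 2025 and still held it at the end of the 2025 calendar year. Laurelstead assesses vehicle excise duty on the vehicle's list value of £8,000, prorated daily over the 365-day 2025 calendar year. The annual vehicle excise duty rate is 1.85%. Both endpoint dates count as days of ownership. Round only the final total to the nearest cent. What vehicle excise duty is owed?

£42.58

Days held (September 18 – December 31, 2025): 105 out of 365
Tax = £8,000 × 1.85% × 105/365 = £42.5753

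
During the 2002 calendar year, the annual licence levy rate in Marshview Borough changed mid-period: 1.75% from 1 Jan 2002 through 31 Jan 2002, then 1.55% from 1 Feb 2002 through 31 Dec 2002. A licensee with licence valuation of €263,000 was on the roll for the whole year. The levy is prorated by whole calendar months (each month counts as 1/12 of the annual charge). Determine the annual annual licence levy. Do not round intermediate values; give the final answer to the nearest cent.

1 Jan – 31 Jan 2002: 1 month at 1.75% → €263,000 × 1.75% × 1/12 = €383.5417
1 Feb – 31 Dec 2002: 11 months at 1.55% → €263,000 × 1.55% × 11/12 = €3,736.7917
Total = €4,120.3333

€4,120.33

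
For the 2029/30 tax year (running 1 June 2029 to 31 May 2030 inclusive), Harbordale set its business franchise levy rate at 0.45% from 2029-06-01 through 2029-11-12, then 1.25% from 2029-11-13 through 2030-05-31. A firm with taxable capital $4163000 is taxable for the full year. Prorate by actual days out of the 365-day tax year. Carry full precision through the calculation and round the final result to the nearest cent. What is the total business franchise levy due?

2029-06-01 to 2029-11-12: 165 days at 0.45% → $4163000 × 0.45% × 165/365 = $8468.5685
2029-11-13 to 2030-05-31: 200 days at 1.25% → $4163000 × 1.25% × 200/365 = $28513.6986
Total = $36982.2671

$36982.27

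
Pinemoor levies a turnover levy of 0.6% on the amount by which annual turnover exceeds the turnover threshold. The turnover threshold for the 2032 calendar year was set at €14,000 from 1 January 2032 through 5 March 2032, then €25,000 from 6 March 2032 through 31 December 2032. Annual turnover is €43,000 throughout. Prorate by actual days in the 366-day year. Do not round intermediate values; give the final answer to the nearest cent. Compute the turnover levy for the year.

€119.72

1 January – 5 March 2032: 65 days, exemption €14,000 → (€43,000 − €14,000) × 0.6% × 65/366 = €30.9016
6 March – 31 December 2032: 301 days, exemption €25,000 → (€43,000 − €25,000) × 0.6% × 301/366 = €88.8197
Total = €119.7213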